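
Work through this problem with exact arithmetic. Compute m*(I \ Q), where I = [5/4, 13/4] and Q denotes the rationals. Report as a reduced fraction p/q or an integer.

The interval I = [5/4, 13/4] has m(I) = 13/4 - 5/4 = 2 (endpoints are measure-zero, so open/closed/half-open agree). Write I = (I cap Q) u (I \ Q). The rationals in I are countable, so m*(I cap Q) = 0 (cover each rational by intervals whose total length is arbitrarily small). By countable subadditivity m*(I) <= m*(I cap Q) + m*(I \ Q), hence m*(I \ Q) >= m(I) = 2. The reverse inequality m*(I \ Q) <= m*(I) = 2 is trivial since (I \ Q) is a subset of I. Therefore m*(I \ Q) = 2.

2


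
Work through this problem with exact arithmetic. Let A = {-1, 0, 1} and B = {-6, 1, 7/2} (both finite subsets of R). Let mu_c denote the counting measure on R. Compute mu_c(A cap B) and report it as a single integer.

Counting measure on a finite set equals cardinality. mu_c(A cap B) = |A cap B| (elements appearing in both).
Enumerating the elements of A that also lie in B gives 1 element(s).
So mu_c(A cap B) = 1.

1


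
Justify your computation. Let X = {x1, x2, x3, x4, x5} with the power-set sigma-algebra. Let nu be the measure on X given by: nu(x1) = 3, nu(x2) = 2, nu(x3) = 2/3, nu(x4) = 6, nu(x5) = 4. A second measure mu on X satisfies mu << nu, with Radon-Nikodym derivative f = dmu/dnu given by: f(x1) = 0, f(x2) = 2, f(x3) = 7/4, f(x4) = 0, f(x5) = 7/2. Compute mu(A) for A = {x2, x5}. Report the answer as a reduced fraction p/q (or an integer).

By the defining property of the Radon-Nikodym derivative, for every measurable set A,
  mu(A) = integral_A f dnu.
Since nu is a discrete measure concentrated on the atoms of X, the integral over A reduces to the sum
  mu(A) = sum_{x in A} f(x) * nu({x}).
Computing each term:
  x2: f(x2) * nu(x2) = 2 * 2 = 4.
  x5: f(x5) * nu(x5) = 7/2 * 4 = 14.
Summing: mu(A) = 4 + 14 = 18.

18


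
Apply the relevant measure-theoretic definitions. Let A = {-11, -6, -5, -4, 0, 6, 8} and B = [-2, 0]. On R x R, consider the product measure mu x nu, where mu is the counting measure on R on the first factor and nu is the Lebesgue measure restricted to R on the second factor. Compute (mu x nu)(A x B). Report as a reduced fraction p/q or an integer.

For a measurable rectangle A x B, the product measure satisfies
  (mu x nu)(A x B) = mu(A) * nu(B).
  mu(A) = 7.
  nu(B) = 2.
  (mu x nu)(A x B) = 7 * 2 = 14.

14


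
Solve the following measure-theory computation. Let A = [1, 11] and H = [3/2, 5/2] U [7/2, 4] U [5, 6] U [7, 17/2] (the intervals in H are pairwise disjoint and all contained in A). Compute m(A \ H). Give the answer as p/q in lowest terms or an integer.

The ambient interval has length m(A) = 11 - 1 = 10.
Since the holes are disjoint and sit inside A, by finite additivity
  m(H) = sum_i (b_i - a_i), and m(A \ H) = m(A) - m(H).
Computing the hole measures:
  m(H_1) = 5/2 - 3/2 = 1.
  m(H_2) = 4 - 7/2 = 1/2.
  m(H_3) = 6 - 5 = 1.
  m(H_4) = 17/2 - 7 = 3/2.
Summed: m(H) = 1 + 1/2 + 1 + 3/2 = 4.
So m(A \ H) = 10 - 4 = 6.

6


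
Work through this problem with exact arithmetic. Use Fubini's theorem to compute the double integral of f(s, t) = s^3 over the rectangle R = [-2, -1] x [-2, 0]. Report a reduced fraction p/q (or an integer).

f(s, t) is a tensor product of a function of s and a function of t, and both factors are bounded continuous (hence Lebesgue integrable) on the rectangle, so Fubini's theorem applies:
  integral_R f d(m x m) = (integral_a1^b1 s^3 ds) * (integral_a2^b2 1 dt).
Inner integral in s: integral_{-2}^{-1} s^3 ds = ((-1)^4 - (-2)^4)/4
  = -15/4.
Inner integral in t: integral_{-2}^{0} 1 dt = (0^1 - (-2)^1)/1
  = 2.
Product: (-15/4) * (2) = -15/2.

-15/2


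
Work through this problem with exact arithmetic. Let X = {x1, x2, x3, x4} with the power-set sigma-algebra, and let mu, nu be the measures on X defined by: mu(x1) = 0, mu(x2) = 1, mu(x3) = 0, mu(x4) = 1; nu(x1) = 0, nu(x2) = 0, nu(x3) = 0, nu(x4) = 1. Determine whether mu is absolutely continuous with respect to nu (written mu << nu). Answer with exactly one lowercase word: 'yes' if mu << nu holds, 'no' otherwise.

mu << nu means: every nu-null measurable set is also mu-null; equivalently, for every atom x, if nu({x}) = 0 then mu({x}) = 0.
Checking each atom:
  x1: nu = 0, mu = 0 -> consistent with mu << nu.
  x2: nu = 0, mu = 1 > 0 -> violates mu << nu.
  x3: nu = 0, mu = 0 -> consistent with mu << nu.
  x4: nu = 1 > 0 -> no constraint.
The atom(s) x2 violate the condition (nu = 0 but mu > 0). Therefore mu is NOT absolutely continuous w.r.t. nu.

no


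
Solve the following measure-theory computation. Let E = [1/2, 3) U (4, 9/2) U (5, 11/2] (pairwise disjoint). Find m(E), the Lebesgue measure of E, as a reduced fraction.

For pairwise disjoint intervals, m(union_i I_i) = sum_i m(I_i),
and m is invariant under swapping open/closed endpoints (single points have measure 0).
So m(E) = sum_i (b_i - a_i).
  I_1 has length 3 - 1/2 = 5/2.
  I_2 has length 9/2 - 4 = 1/2.
  I_3 has length 11/2 - 5 = 1/2.
Summing:
  m(E) = 5/2 + 1/2 + 1/2 = 7/2.

7/2


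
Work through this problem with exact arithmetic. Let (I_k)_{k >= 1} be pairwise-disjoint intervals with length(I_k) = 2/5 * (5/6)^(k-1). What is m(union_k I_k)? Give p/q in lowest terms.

By countable additivity of the Lebesgue measure on pairwise disjoint measurable sets,
  m(union_{k >= 1} I_k) = sum_{k >= 1} m(I_k) = sum_{k >= 1} a * r^(k-1),
  with a = 2/5 and r = 5/6.
Since 0 < r = 5/6 < 1, the geometric series converges:
  sum_{k >= 1} a * r^(k-1) = a / (1 - r).
  = 2/5 / (1 - 5/6)
  = 2/5 / (1/6)
  = 12/5.

12/5


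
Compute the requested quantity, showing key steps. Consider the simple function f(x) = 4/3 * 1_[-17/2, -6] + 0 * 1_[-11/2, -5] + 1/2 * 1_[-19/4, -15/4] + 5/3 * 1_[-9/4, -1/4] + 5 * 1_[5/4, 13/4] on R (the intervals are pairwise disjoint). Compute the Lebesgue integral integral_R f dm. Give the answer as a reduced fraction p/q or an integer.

For a simple function f = sum_i c_i * 1_{A_i} with disjoint A_i,
  integral f dm = sum_i c_i * m(A_i).
Lengths of the A_i:
  m(A_1) = -6 - (-17/2) = 5/2.
  m(A_2) = -5 - (-11/2) = 1/2.
  m(A_3) = -15/4 - (-19/4) = 1.
  m(A_4) = -1/4 - (-9/4) = 2.
  m(A_5) = 13/4 - 5/4 = 2.
Contributions c_i * m(A_i):
  (4/3) * (5/2) = 10/3.
  (0) * (1/2) = 0.
  (1/2) * (1) = 1/2.
  (5/3) * (2) = 10/3.
  (5) * (2) = 10.
Total: 10/3 + 0 + 1/2 + 10/3 + 10 = 103/6.

103/6


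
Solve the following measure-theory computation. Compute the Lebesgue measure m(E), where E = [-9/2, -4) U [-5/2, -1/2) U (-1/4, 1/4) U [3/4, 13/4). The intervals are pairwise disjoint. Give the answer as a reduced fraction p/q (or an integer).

For pairwise disjoint intervals, m(union_i I_i) = sum_i m(I_i),
and m is invariant under swapping open/closed endpoints (single points have measure 0).
So m(E) = sum_i (b_i - a_i).
  I_1 has length -4 - (-9/2) = 1/2.
  I_2 has length -1/2 - (-5/2) = 2.
  I_3 has length 1/4 - (-1/4) = 1/2.
  I_4 has length 13/4 - 3/4 = 5/2.
Summing:
  m(E) = 1/2 + 2 + 1/2 + 5/2 = 11/2.

11/2


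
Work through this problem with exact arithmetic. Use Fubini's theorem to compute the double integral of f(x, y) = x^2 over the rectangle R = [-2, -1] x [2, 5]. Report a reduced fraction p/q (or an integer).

f(x, y) is a tensor product of a function of x and a function of y, and both factors are bounded continuous (hence Lebesgue integrable) on the rectangle, so Fubini's theorem applies:
  integral_R f d(m x m) = (integral_a1^b1 x^2 dx) * (integral_a2^b2 1 dy).
Inner integral in x: integral_{-2}^{-1} x^2 dx = ((-1)^3 - (-2)^3)/3
  = 7/3.
Inner integral in y: integral_{2}^{5} 1 dy = (5^1 - 2^1)/1
  = 3.
Product: (7/3) * (3) = 7.

7


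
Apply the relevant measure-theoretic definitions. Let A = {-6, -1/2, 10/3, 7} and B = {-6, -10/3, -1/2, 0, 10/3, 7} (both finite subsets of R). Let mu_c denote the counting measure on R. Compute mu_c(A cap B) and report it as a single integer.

Counting measure on a finite set equals cardinality. mu_c(A cap B) = |A cap B| (elements appearing in both).
Enumerating the elements of A that also lie in B gives 4 element(s).
So mu_c(A cap B) = 4.

4


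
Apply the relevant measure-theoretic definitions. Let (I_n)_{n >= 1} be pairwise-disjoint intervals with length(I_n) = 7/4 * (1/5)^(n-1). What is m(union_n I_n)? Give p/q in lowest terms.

By countable additivity of the Lebesgue measure on pairwise disjoint measurable sets,
  m(union_{n >= 1} I_n) = sum_{n >= 1} m(I_n) = sum_{n >= 1} a * r^(n-1),
  with a = 7/4 and r = 1/5.
Since 0 < r = 1/5 < 1, the geometric series converges:
  sum_{n >= 1} a * r^(n-1) = a / (1 - r).
  = 7/4 / (1 - 1/5)
  = 7/4 / (4/5)
  = 35/16.

35/16


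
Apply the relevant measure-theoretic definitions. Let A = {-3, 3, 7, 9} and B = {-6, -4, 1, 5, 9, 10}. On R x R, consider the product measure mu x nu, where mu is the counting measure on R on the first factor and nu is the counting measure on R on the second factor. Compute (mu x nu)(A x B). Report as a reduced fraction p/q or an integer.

For a measurable rectangle A x B, the product measure satisfies
  (mu x nu)(A x B) = mu(A) * nu(B).
  mu(A) = 4.
  nu(B) = 6.
  (mu x nu)(A x B) = 4 * 6 = 24.

24


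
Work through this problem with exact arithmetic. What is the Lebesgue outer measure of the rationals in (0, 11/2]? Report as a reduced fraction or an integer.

The set Q cap (0, 11/2] is countable (a subset of the countable set Q). Lebesgue outer measure of any countable set is 0: each singleton {q} has m*({q}) = 0, and by countable subadditivity m*(union_k {q_k}) <= sum_k m*({q_k}) = sum_k 0 = 0. The reverse inequality m*(E) >= 0 is automatic. So m*(Q cap (0, 11/2]) = 0.

0


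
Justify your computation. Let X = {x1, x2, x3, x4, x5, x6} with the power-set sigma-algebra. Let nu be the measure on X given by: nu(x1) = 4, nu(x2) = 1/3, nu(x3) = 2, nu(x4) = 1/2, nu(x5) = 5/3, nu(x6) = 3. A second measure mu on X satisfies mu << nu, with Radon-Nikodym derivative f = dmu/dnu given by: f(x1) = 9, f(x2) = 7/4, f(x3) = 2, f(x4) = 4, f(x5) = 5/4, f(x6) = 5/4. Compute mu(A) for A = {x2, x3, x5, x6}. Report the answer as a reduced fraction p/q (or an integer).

By the defining property of the Radon-Nikodym derivative, for every measurable set A,
  mu(A) = integral_A f dnu.
Since nu is a discrete measure concentrated on the atoms of X, the integral over A reduces to the sum
  mu(A) = sum_{x in A} f(x) * nu({x}).
Computing each term:
  x2: f(x2) * nu(x2) = 7/4 * 1/3 = 7/12.
  x3: f(x3) * nu(x3) = 2 * 2 = 4.
  x5: f(x5) * nu(x5) = 5/4 * 5/3 = 25/12.
  x6: f(x6) * nu(x6) = 5/4 * 3 = 15/4.
Summing: mu(A) = 7/12 + 4 + 25/12 + 15/4 = 125/12.

125/12


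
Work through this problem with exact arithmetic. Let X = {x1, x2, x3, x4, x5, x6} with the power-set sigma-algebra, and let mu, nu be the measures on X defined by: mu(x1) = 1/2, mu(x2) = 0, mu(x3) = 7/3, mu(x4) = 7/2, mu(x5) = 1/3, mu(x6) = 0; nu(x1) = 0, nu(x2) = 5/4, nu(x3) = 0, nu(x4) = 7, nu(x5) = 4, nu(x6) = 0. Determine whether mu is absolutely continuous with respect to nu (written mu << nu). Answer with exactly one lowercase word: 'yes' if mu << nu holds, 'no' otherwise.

mu << nu means: every nu-null measurable set is also mu-null; equivalently, for every atom x, if nu({x}) = 0 then mu({x}) = 0.
Checking each atom:
  x1: nu = 0, mu = 1/2 > 0 -> violates mu << nu.
  x2: nu = 5/4 > 0 -> no constraint.
  x3: nu = 0, mu = 7/3 > 0 -> violates mu << nu.
  x4: nu = 7 > 0 -> no constraint.
  x5: nu = 4 > 0 -> no constraint.
  x6: nu = 0, mu = 0 -> consistent with mu << nu.
The atom(s) x1, x3 violate the condition (nu = 0 but mu > 0). Therefore mu is NOT absolutely continuous w.r.t. nu.

no


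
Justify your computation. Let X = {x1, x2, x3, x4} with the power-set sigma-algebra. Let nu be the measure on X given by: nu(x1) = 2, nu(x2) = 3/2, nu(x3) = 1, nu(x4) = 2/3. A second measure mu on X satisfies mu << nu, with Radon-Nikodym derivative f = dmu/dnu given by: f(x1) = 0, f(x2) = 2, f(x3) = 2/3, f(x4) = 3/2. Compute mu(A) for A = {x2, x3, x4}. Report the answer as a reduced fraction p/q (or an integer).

By the defining property of the Radon-Nikodym derivative, for every measurable set A,
  mu(A) = integral_A f dnu.
Since nu is a discrete measure concentrated on the atoms of X, the integral over A reduces to the sum
  mu(A) = sum_{x in A} f(x) * nu({x}).
Computing each term:
  x2: f(x2) * nu(x2) = 2 * 3/2 = 3.
  x3: f(x3) * nu(x3) = 2/3 * 1 = 2/3.
  x4: f(x4) * nu(x4) = 3/2 * 2/3 = 1.
Summing: mu(A) = 3 + 2/3 + 1 = 14/3.

14/3


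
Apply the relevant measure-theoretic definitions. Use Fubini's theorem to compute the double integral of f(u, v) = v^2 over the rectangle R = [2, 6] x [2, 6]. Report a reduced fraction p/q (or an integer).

f(u, v) is a tensor product of a function of u and a function of v, and both factors are bounded continuous (hence Lebesgue integrable) on the rectangle, so Fubini's theorem applies:
  integral_R f d(m x m) = (integral_a1^b1 1 du) * (integral_a2^b2 v^2 dv).
Inner integral in u: integral_{2}^{6} 1 du = (6^1 - 2^1)/1
  = 4.
Inner integral in v: integral_{2}^{6} v^2 dv = (6^3 - 2^3)/3
  = 208/3.
Product: (4) * (208/3) = 832/3.

832/3


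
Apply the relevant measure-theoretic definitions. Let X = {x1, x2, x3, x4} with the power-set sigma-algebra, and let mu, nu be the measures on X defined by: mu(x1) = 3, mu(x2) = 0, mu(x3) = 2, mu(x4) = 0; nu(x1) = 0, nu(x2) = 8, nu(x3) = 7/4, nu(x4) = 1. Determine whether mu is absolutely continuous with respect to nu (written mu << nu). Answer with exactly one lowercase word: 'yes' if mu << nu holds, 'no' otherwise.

mu << nu means: every nu-null measurable set is also mu-null; equivalently, for every atom x, if nu({x}) = 0 then mu({x}) = 0.
Checking each atom:
  x1: nu = 0, mu = 3 > 0 -> violates mu << nu.
  x2: nu = 8 > 0 -> no constraint.
  x3: nu = 7/4 > 0 -> no constraint.
  x4: nu = 1 > 0 -> no constraint.
The atom(s) x1 violate the condition (nu = 0 but mu > 0). Therefore mu is NOT absolutely continuous w.r.t. nu.

no


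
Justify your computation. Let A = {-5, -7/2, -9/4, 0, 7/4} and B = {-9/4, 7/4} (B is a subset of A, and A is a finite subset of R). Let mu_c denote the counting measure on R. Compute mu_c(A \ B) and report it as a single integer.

Counting measure assigns mu_c(E) = |E| (number of elements) when E is finite. For B subset A, A \ B is the set of elements of A not in B, so |A \ B| = |A| - |B|.
|A| = 5, |B| = 2, so mu_c(A \ B) = 5 - 2 = 3.

3


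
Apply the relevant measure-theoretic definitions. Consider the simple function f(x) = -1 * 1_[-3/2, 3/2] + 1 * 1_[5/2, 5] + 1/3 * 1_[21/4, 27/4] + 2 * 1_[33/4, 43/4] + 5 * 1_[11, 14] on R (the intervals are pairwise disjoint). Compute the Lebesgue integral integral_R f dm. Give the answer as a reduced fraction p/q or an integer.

For a simple function f = sum_i c_i * 1_{A_i} with disjoint A_i,
  integral f dm = sum_i c_i * m(A_i).
Lengths of the A_i:
  m(A_1) = 3/2 - (-3/2) = 3.
  m(A_2) = 5 - 5/2 = 5/2.
  m(A_3) = 27/4 - 21/4 = 3/2.
  m(A_4) = 43/4 - 33/4 = 5/2.
  m(A_5) = 14 - 11 = 3.
Contributions c_i * m(A_i):
  (-1) * (3) = -3.
  (1) * (5/2) = 5/2.
  (1/3) * (3/2) = 1/2.
  (2) * (5/2) = 5.
  (5) * (3) = 15.
Total: -3 + 5/2 + 1/2 + 5 + 15 = 20.

20


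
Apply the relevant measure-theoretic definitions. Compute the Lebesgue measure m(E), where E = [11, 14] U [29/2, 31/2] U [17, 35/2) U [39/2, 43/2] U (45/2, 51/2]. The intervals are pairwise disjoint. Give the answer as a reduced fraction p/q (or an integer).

For pairwise disjoint intervals, m(union_i I_i) = sum_i m(I_i),
and m is invariant under swapping open/closed endpoints (single points have measure 0).
So m(E) = sum_i (b_i - a_i).
  I_1 has length 14 - 11 = 3.
  I_2 has length 31/2 - 29/2 = 1.
  I_3 has length 35/2 - 17 = 1/2.
  I_4 has length 43/2 - 39/2 = 2.
  I_5 has length 51/2 - 45/2 = 3.
Summing:
  m(E) = 3 + 1 + 1/2 + 2 + 3 = 19/2.

19/2


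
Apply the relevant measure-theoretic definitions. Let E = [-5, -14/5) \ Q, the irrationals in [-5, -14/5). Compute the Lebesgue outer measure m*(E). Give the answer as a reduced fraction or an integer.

The interval I = [-5, -14/5) has m(I) = -14/5 - (-5) = 11/5 (endpoints are measure-zero, so open/closed/half-open agree). Write I = (I cap Q) u (I \ Q). The rationals in I are countable, so m*(I cap Q) = 0 (cover each rational by intervals whose total length is arbitrarily small). By countable subadditivity m*(I) <= m*(I cap Q) + m*(I \ Q), hence m*(I \ Q) >= m(I) = 11/5. The reverse inequality m*(I \ Q) <= m*(I) = 11/5 is trivial since (I \ Q) is a subset of I. Therefore m*(I \ Q) = 11/5.

11/5


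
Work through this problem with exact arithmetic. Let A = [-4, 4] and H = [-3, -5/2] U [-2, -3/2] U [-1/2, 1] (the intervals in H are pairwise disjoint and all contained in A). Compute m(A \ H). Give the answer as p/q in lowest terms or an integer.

The ambient interval has length m(A) = 4 - (-4) = 8.
Since the holes are disjoint and sit inside A, by finite additivity
  m(H) = sum_i (b_i - a_i), and m(A \ H) = m(A) - m(H).
Computing the hole measures:
  m(H_1) = -5/2 - (-3) = 1/2.
  m(H_2) = -3/2 - (-2) = 1/2.
  m(H_3) = 1 - (-1/2) = 3/2.
Summed: m(H) = 1/2 + 1/2 + 3/2 = 5/2.
So m(A \ H) = 8 - 5/2 = 11/2.

11/2


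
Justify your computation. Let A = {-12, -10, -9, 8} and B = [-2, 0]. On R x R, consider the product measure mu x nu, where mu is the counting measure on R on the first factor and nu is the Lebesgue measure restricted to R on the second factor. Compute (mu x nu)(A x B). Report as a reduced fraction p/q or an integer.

For a measurable rectangle A x B, the product measure satisfies
  (mu x nu)(A x B) = mu(A) * nu(B).
  mu(A) = 4.
  nu(B) = 2.
  (mu x nu)(A x B) = 4 * 2 = 8.

8


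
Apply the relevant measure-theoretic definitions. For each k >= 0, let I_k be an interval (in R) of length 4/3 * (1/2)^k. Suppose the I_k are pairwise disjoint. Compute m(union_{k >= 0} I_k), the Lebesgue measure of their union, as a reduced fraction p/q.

By countable additivity of the Lebesgue measure on pairwise disjoint measurable sets,
  m(union_{k >= 0} I_k) = sum_{k >= 0} m(I_k) = sum_{k >= 0} a * r^k,
  with a = 4/3 and r = 1/2.
Since 0 < r = 1/2 < 1, the geometric series converges:
  sum_{k >= 0} a * r^k = a / (1 - r).
  = 4/3 / (1 - 1/2)
  = 4/3 / (1/2)
  = 8/3.

8/3


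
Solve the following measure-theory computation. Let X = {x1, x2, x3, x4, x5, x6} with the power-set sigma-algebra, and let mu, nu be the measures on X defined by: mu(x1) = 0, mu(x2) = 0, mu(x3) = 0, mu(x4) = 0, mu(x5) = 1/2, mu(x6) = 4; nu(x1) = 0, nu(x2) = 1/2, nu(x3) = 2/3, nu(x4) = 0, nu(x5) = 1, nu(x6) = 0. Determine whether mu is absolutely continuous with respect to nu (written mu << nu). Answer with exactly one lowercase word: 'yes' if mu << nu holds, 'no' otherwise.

mu << nu means: every nu-null measurable set is also mu-null; equivalently, for every atom x, if nu({x}) = 0 then mu({x}) = 0.
Checking each atom:
  x1: nu = 0, mu = 0 -> consistent with mu << nu.
  x2: nu = 1/2 > 0 -> no constraint.
  x3: nu = 2/3 > 0 -> no constraint.
  x4: nu = 0, mu = 0 -> consistent with mu << nu.
  x5: nu = 1 > 0 -> no constraint.
  x6: nu = 0, mu = 4 > 0 -> violates mu << nu.
The atom(s) x6 violate the condition (nu = 0 but mu > 0). Therefore mu is NOT absolutely continuous w.r.t. nu.

no


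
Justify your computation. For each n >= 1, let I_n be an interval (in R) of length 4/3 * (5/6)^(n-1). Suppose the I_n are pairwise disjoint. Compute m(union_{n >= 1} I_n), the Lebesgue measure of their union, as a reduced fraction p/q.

By countable additivity of the Lebesgue measure on pairwise disjoint measurable sets,
  m(union_{n >= 1} I_n) = sum_{n >= 1} m(I_n) = sum_{n >= 1} a * r^(n-1),
  with a = 4/3 and r = 5/6.
Since 0 < r = 5/6 < 1, the geometric series converges:
  sum_{n >= 1} a * r^(n-1) = a / (1 - r).
  = 4/3 / (1 - 5/6)
  = 4/3 / (1/6)
  = 8.

8


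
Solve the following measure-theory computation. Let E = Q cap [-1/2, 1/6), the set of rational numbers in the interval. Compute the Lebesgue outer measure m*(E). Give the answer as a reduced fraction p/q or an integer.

Q cap [-1/2, 1/6) is countable; list its elements as q_1, q_2, ... . Fix eps > 0 and cover the k-th point by an interval of length eps * 2^(-k). The cover has total length eps * sum_{k>=1} 2^(-k) = eps, so by definition of outer measure m*(Q cap [-1/2, 1/6)) <= eps. Since eps was arbitrary and m* >= 0, the outer measure is 0.

0


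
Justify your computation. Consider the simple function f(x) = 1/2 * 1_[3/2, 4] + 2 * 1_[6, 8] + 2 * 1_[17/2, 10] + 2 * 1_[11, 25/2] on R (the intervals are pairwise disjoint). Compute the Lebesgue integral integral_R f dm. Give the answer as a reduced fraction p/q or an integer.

For a simple function f = sum_i c_i * 1_{A_i} with disjoint A_i,
  integral f dm = sum_i c_i * m(A_i).
Lengths of the A_i:
  m(A_1) = 4 - 3/2 = 5/2.
  m(A_2) = 8 - 6 = 2.
  m(A_3) = 10 - 17/2 = 3/2.
  m(A_4) = 25/2 - 11 = 3/2.
Contributions c_i * m(A_i):
  (1/2) * (5/2) = 5/4.
  (2) * (2) = 4.
  (2) * (3/2) = 3.
  (2) * (3/2) = 3.
Total: 5/4 + 4 + 3 + 3 = 45/4.

45/4


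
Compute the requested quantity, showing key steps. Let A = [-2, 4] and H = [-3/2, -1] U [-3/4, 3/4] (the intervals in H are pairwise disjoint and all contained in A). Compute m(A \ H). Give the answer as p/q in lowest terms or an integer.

The ambient interval has length m(A) = 4 - (-2) = 6.
Since the holes are disjoint and sit inside A, by finite additivity
  m(H) = sum_i (b_i - a_i), and m(A \ H) = m(A) - m(H).
Computing the hole measures:
  m(H_1) = -1 - (-3/2) = 1/2.
  m(H_2) = 3/4 - (-3/4) = 3/2.
Summed: m(H) = 1/2 + 3/2 = 2.
So m(A \ H) = 6 - 2 = 4.

4


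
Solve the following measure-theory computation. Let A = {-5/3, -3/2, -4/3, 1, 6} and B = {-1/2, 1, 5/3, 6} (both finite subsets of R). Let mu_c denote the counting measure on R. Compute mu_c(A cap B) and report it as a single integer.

Counting measure on a finite set equals cardinality. mu_c(A cap B) = |A cap B| (elements appearing in both).
Enumerating the elements of A that also lie in B gives 2 element(s).
So mu_c(A cap B) = 2.

2


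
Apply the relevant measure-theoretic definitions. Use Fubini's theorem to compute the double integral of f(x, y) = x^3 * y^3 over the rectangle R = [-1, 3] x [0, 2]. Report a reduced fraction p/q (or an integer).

f(x, y) is a tensor product of a function of x and a function of y, and both factors are bounded continuous (hence Lebesgue integrable) on the rectangle, so Fubini's theorem applies:
  integral_R f d(m x m) = (integral_a1^b1 x^3 dx) * (integral_a2^b2 y^3 dy).
Inner integral in x: integral_{-1}^{3} x^3 dx = (3^4 - (-1)^4)/4
  = 20.
Inner integral in y: integral_{0}^{2} y^3 dy = (2^4 - 0^4)/4
  = 4.
Product: (20) * (4) = 80.

80


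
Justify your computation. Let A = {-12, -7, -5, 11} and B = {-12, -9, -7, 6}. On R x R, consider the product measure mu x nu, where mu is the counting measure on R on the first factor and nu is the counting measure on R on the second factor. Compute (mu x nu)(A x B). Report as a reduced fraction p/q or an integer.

For a measurable rectangle A x B, the product measure satisfies
  (mu x nu)(A x B) = mu(A) * nu(B).
  mu(A) = 4.
  nu(B) = 4.
  (mu x nu)(A x B) = 4 * 4 = 16.

16


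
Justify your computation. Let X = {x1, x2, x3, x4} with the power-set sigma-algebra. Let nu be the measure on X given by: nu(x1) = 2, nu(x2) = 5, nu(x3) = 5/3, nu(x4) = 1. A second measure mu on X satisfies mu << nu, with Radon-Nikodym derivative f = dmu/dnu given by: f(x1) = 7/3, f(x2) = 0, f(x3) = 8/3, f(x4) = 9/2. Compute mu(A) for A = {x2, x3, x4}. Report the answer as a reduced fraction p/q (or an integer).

By the defining property of the Radon-Nikodym derivative, for every measurable set A,
  mu(A) = integral_A f dnu.
Since nu is a discrete measure concentrated on the atoms of X, the integral over A reduces to the sum
  mu(A) = sum_{x in A} f(x) * nu({x}).
Computing each term:
  x2: f(x2) * nu(x2) = 0 * 5 = 0.
  x3: f(x3) * nu(x3) = 8/3 * 5/3 = 40/9.
  x4: f(x4) * nu(x4) = 9/2 * 1 = 9/2.
Summing: mu(A) = 0 + 40/9 + 9/2 = 161/18.

161/18


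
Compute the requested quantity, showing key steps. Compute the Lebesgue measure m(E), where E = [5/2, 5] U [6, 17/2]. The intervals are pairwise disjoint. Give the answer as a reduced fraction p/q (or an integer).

For pairwise disjoint intervals, m(union_i I_i) = sum_i m(I_i),
and m is invariant under swapping open/closed endpoints (single points have measure 0).
So m(E) = sum_i (b_i - a_i).
  I_1 has length 5 - 5/2 = 5/2.
  I_2 has length 17/2 - 6 = 5/2.
Summing:
  m(E) = 5/2 + 5/2 = 5.

5


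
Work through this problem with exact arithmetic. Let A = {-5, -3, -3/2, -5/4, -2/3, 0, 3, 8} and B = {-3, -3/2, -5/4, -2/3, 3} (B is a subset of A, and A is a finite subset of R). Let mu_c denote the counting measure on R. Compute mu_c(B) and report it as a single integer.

Counting measure assigns mu_c(E) = |E| (number of elements) when E is finite.
B has 5 element(s), so mu_c(B) = 5.

5


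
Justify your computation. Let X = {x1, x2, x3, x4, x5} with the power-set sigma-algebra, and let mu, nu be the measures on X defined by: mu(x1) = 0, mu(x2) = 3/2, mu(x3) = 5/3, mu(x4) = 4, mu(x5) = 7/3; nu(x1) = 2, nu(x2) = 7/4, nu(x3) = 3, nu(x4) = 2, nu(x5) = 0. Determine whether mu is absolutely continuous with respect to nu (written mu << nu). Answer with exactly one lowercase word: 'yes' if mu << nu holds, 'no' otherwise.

mu << nu means: every nu-null measurable set is also mu-null; equivalently, for every atom x, if nu({x}) = 0 then mu({x}) = 0.
Checking each atom:
  x1: nu = 2 > 0 -> no constraint.
  x2: nu = 7/4 > 0 -> no constraint.
  x3: nu = 3 > 0 -> no constraint.
  x4: nu = 2 > 0 -> no constraint.
  x5: nu = 0, mu = 7/3 > 0 -> violates mu << nu.
The atom(s) x5 violate the condition (nu = 0 but mu > 0). Therefore mu is NOT absolutely continuous w.r.t. nu.

no


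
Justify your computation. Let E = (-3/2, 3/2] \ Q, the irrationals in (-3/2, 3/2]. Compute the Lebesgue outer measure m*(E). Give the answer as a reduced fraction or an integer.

The interval I = (-3/2, 3/2] has m(I) = 3/2 - (-3/2) = 3 (endpoints are measure-zero, so open/closed/half-open agree). Write I = (I cap Q) u (I \ Q). The rationals in I are countable, so m*(I cap Q) = 0 (cover each rational by intervals whose total length is arbitrarily small). By countable subadditivity m*(I) <= m*(I cap Q) + m*(I \ Q), hence m*(I \ Q) >= m(I) = 3. The reverse inequality m*(I \ Q) <= m*(I) = 3 is trivial since (I \ Q) is a subset of I. Therefore m*(I \ Q) = 3.

3


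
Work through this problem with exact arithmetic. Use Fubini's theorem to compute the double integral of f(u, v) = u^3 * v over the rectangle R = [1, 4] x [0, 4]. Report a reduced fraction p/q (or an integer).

f(u, v) is a tensor product of a function of u and a function of v, and both factors are bounded continuous (hence Lebesgue integrable) on the rectangle, so Fubini's theorem applies:
  integral_R f d(m x m) = (integral_a1^b1 u^3 du) * (integral_a2^b2 v dv).
Inner integral in u: integral_{1}^{4} u^3 du = (4^4 - 1^4)/4
  = 255/4.
Inner integral in v: integral_{0}^{4} v dv = (4^2 - 0^2)/2
  = 8.
Product: (255/4) * (8) = 510.

510


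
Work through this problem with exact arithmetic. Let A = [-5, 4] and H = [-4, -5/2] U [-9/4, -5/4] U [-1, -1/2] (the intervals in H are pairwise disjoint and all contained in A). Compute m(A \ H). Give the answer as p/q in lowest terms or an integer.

The ambient interval has length m(A) = 4 - (-5) = 9.
Since the holes are disjoint and sit inside A, by finite additivity
  m(H) = sum_i (b_i - a_i), and m(A \ H) = m(A) - m(H).
Computing the hole measures:
  m(H_1) = -5/2 - (-4) = 3/2.
  m(H_2) = -5/4 - (-9/4) = 1.
  m(H_3) = -1/2 - (-1) = 1/2.
Summed: m(H) = 3/2 + 1 + 1/2 = 3.
So m(A \ H) = 9 - 3 = 6.

6


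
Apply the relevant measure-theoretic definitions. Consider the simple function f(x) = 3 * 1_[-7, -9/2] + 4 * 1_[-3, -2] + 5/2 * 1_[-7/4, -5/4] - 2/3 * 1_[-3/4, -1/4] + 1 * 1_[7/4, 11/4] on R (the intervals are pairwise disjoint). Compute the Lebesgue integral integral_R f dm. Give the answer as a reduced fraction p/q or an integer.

For a simple function f = sum_i c_i * 1_{A_i} with disjoint A_i,
  integral f dm = sum_i c_i * m(A_i).
Lengths of the A_i:
  m(A_1) = -9/2 - (-7) = 5/2.
  m(A_2) = -2 - (-3) = 1.
  m(A_3) = -5/4 - (-7/4) = 1/2.
  m(A_4) = -1/4 - (-3/4) = 1/2.
  m(A_5) = 11/4 - 7/4 = 1.
Contributions c_i * m(A_i):
  (3) * (5/2) = 15/2.
  (4) * (1) = 4.
  (5/2) * (1/2) = 5/4.
  (-2/3) * (1/2) = -1/3.
  (1) * (1) = 1.
Total: 15/2 + 4 + 5/4 - 1/3 + 1 = 161/12.

161/12


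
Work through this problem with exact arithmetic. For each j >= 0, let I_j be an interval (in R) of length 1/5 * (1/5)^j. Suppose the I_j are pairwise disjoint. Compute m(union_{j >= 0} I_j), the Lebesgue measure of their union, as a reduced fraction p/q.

By countable additivity of the Lebesgue measure on pairwise disjoint measurable sets,
  m(union_{j >= 0} I_j) = sum_{j >= 0} m(I_j) = sum_{j >= 0} a * r^j,
  with a = 1/5 and r = 1/5.
Since 0 < r = 1/5 < 1, the geometric series converges:
  sum_{j >= 0} a * r^j = a / (1 - r).
  = 1/5 / (1 - 1/5)
  = 1/5 / (4/5)
  = 1/4.

1/4


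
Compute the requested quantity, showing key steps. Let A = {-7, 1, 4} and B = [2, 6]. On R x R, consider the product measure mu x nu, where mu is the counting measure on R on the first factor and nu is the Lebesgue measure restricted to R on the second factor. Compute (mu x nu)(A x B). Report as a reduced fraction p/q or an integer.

For a measurable rectangle A x B, the product measure satisfies
  (mu x nu)(A x B) = mu(A) * nu(B).
  mu(A) = 3.
  nu(B) = 4.
  (mu x nu)(A x B) = 3 * 4 = 12.

12


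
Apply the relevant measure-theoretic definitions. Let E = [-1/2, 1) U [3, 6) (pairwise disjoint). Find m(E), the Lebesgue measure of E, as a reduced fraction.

For pairwise disjoint intervals, m(union_i I_i) = sum_i m(I_i),
and m is invariant under swapping open/closed endpoints (single points have measure 0).
So m(E) = sum_i (b_i - a_i).
  I_1 has length 1 - (-1/2) = 3/2.
  I_2 has length 6 - 3 = 3.
Summing:
  m(E) = 3/2 + 3 = 9/2.

9/2


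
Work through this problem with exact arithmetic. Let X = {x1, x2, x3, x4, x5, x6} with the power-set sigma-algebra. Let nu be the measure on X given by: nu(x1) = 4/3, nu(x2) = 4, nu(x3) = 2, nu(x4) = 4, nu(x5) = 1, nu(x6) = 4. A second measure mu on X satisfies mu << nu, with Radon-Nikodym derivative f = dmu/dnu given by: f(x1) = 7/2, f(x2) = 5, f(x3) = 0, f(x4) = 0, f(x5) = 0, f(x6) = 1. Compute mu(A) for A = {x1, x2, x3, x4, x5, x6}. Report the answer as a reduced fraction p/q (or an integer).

By the defining property of the Radon-Nikodym derivative, for every measurable set A,
  mu(A) = integral_A f dnu.
Since nu is a discrete measure concentrated on the atoms of X, the integral over A reduces to the sum
  mu(A) = sum_{x in A} f(x) * nu({x}).
Computing each term:
  x1: f(x1) * nu(x1) = 7/2 * 4/3 = 14/3.
  x2: f(x2) * nu(x2) = 5 * 4 = 20.
  x3: f(x3) * nu(x3) = 0 * 2 = 0.
  x4: f(x4) * nu(x4) = 0 * 4 = 0.
  x5: f(x5) * nu(x5) = 0 * 1 = 0.
  x6: f(x6) * nu(x6) = 1 * 4 = 4.
Summing: mu(A) = 14/3 + 20 + 0 + 0 + 0 + 4 = 86/3.

86/3


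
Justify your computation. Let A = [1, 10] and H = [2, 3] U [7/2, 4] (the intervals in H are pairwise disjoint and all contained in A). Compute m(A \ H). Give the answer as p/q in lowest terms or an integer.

The ambient interval has length m(A) = 10 - 1 = 9.
Since the holes are disjoint and sit inside A, by finite additivity
  m(H) = sum_i (b_i - a_i), and m(A \ H) = m(A) - m(H).
Computing the hole measures:
  m(H_1) = 3 - 2 = 1.
  m(H_2) = 4 - 7/2 = 1/2.
Summed: m(H) = 1 + 1/2 = 3/2.
So m(A \ H) = 9 - 3/2 = 15/2.

15/2


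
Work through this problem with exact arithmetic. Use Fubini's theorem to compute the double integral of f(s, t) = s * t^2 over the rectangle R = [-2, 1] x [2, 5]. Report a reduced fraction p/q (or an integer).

f(s, t) is a tensor product of a function of s and a function of t, and both factors are bounded continuous (hence Lebesgue integrable) on the rectangle, so Fubini's theorem applies:
  integral_R f d(m x m) = (integral_a1^b1 s ds) * (integral_a2^b2 t^2 dt).
Inner integral in s: integral_{-2}^{1} s ds = (1^2 - (-2)^2)/2
  = -3/2.
Inner integral in t: integral_{2}^{5} t^2 dt = (5^3 - 2^3)/3
  = 39.
Product: (-3/2) * (39) = -117/2.

-117/2


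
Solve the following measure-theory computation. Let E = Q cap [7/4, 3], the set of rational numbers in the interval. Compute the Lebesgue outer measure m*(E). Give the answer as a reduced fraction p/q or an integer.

E = Q cap [7/4, 3] is a subset of Q, which is countable. Enumerate Q = {q_1, q_2, ...}; for any eps > 0, cover q_k by the open interval (q_k - eps/2^(k+1), q_k + eps/2^(k+1)), of length eps/2^k. The total cover length is sum_{k>=1} eps/2^k = eps. Hence m*(E) <= m*(Q) <= eps for every eps > 0, and since outer measure is non-negative, m*(E) = 0.

0


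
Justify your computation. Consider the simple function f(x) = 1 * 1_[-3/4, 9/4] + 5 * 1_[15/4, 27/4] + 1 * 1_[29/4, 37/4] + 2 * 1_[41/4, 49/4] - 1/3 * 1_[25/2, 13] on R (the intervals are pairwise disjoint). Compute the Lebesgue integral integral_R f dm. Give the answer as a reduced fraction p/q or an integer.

For a simple function f = sum_i c_i * 1_{A_i} with disjoint A_i,
  integral f dm = sum_i c_i * m(A_i).
Lengths of the A_i:
  m(A_1) = 9/4 - (-3/4) = 3.
  m(A_2) = 27/4 - 15/4 = 3.
  m(A_3) = 37/4 - 29/4 = 2.
  m(A_4) = 49/4 - 41/4 = 2.
  m(A_5) = 13 - 25/2 = 1/2.
Contributions c_i * m(A_i):
  (1) * (3) = 3.
  (5) * (3) = 15.
  (1) * (2) = 2.
  (2) * (2) = 4.
  (-1/3) * (1/2) = -1/6.
Total: 3 + 15 + 2 + 4 - 1/6 = 143/6.

143/6


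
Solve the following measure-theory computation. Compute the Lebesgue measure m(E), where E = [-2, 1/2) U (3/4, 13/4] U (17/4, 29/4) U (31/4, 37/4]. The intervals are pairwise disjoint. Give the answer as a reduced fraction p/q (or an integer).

For pairwise disjoint intervals, m(union_i I_i) = sum_i m(I_i),
and m is invariant under swapping open/closed endpoints (single points have measure 0).
So m(E) = sum_i (b_i - a_i).
  I_1 has length 1/2 - (-2) = 5/2.
  I_2 has length 13/4 - 3/4 = 5/2.
  I_3 has length 29/4 - 17/4 = 3.
  I_4 has length 37/4 - 31/4 = 3/2.
Summing:
  m(E) = 5/2 + 5/2 + 3 + 3/2 = 19/2.

19/2


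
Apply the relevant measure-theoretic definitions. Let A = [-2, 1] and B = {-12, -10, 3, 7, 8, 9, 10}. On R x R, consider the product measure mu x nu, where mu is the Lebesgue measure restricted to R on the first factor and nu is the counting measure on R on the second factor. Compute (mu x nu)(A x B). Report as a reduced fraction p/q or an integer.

For a measurable rectangle A x B, the product measure satisfies
  (mu x nu)(A x B) = mu(A) * nu(B).
  mu(A) = 3.
  nu(B) = 7.
  (mu x nu)(A x B) = 3 * 7 = 21.

21


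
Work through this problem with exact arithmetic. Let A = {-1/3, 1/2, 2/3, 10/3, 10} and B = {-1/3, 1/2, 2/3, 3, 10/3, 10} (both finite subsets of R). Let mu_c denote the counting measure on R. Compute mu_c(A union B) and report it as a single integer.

Counting measure on a finite set equals cardinality. By inclusion-exclusion, |A union B| = |A| + |B| - |A cap B|.
|A| = 5, |B| = 6, |A cap B| = 5.
So mu_c(A union B) = 5 + 6 - 5 = 6.

6


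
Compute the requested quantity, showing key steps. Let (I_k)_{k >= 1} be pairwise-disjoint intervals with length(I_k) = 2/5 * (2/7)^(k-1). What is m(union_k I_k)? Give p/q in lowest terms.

By countable additivity of the Lebesgue measure on pairwise disjoint measurable sets,
  m(union_{k >= 1} I_k) = sum_{k >= 1} m(I_k) = sum_{k >= 1} a * r^(k-1),
  with a = 2/5 and r = 2/7.
Since 0 < r = 2/7 < 1, the geometric series converges:
  sum_{k >= 1} a * r^(k-1) = a / (1 - r).
  = 2/5 / (1 - 2/7)
  = 2/5 / (5/7)
  = 14/25.

14/25


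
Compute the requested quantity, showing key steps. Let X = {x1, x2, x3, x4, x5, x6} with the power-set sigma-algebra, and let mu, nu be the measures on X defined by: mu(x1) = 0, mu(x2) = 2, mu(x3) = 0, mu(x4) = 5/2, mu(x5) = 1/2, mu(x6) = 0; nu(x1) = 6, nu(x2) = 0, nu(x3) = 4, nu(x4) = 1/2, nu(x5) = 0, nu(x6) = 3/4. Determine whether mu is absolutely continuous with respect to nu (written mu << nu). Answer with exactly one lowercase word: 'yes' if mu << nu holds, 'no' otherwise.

mu << nu means: every nu-null measurable set is also mu-null; equivalently, for every atom x, if nu({x}) = 0 then mu({x}) = 0.
Checking each atom:
  x1: nu = 6 > 0 -> no constraint.
  x2: nu = 0, mu = 2 > 0 -> violates mu << nu.
  x3: nu = 4 > 0 -> no constraint.
  x4: nu = 1/2 > 0 -> no constraint.
  x5: nu = 0, mu = 1/2 > 0 -> violates mu << nu.
  x6: nu = 3/4 > 0 -> no constraint.
The atom(s) x2, x5 violate the condition (nu = 0 but mu > 0). Therefore mu is NOT absolutely continuous w.r.t. nu.

no


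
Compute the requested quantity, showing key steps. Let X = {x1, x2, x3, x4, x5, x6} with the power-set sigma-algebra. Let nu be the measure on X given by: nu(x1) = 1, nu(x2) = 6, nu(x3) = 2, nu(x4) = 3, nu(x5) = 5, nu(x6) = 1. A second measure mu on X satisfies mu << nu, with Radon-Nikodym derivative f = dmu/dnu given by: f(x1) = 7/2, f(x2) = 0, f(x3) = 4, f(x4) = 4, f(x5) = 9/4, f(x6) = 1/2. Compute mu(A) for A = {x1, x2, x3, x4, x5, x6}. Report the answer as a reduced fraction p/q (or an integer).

By the defining property of the Radon-Nikodym derivative, for every measurable set A,
  mu(A) = integral_A f dnu.
Since nu is a discrete measure concentrated on the atoms of X, the integral over A reduces to the sum
  mu(A) = sum_{x in A} f(x) * nu({x}).
Computing each term:
  x1: f(x1) * nu(x1) = 7/2 * 1 = 7/2.
  x2: f(x2) * nu(x2) = 0 * 6 = 0.
  x3: f(x3) * nu(x3) = 4 * 2 = 8.
  x4: f(x4) * nu(x4) = 4 * 3 = 12.
  x5: f(x5) * nu(x5) = 9/4 * 5 = 45/4.
  x6: f(x6) * nu(x6) = 1/2 * 1 = 1/2.
Summing: mu(A) = 7/2 + 0 + 8 + 12 + 45/4 + 1/2 = 141/4.

141/4


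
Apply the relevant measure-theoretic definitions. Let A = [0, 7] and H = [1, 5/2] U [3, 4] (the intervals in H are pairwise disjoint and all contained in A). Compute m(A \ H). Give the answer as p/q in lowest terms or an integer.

The ambient interval has length m(A) = 7 - 0 = 7.
Since the holes are disjoint and sit inside A, by finite additivity
  m(H) = sum_i (b_i - a_i), and m(A \ H) = m(A) - m(H).
Computing the hole measures:
  m(H_1) = 5/2 - 1 = 3/2.
  m(H_2) = 4 - 3 = 1.
Summed: m(H) = 3/2 + 1 = 5/2.
So m(A \ H) = 7 - 5/2 = 9/2.

9/2


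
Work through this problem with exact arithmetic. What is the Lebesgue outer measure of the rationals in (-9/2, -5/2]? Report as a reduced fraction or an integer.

The set Q cap (-9/2, -5/2] is countable (a subset of the countable set Q). Lebesgue outer measure of any countable set is 0: each singleton {q} has m*({q}) = 0, and by countable subadditivity m*(union_k {q_k}) <= sum_k m*({q_k}) = sum_k 0 = 0. The reverse inequality m*(E) >= 0 is automatic. So m*(Q cap (-9/2, -5/2]) = 0.

0


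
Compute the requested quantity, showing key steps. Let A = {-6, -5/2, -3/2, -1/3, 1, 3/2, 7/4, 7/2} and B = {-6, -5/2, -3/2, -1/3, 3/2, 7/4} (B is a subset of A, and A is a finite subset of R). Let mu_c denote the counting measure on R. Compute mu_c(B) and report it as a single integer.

Counting measure assigns mu_c(E) = |E| (number of elements) when E is finite.
B has 6 element(s), so mu_c(B) = 6.

6


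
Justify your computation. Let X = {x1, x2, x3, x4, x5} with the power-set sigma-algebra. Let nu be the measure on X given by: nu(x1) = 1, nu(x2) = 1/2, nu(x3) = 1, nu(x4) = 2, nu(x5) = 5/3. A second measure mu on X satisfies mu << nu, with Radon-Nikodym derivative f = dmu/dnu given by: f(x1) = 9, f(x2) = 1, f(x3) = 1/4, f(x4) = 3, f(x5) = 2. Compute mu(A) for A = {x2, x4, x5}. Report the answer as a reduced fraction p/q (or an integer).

By the defining property of the Radon-Nikodym derivative, for every measurable set A,
  mu(A) = integral_A f dnu.
Since nu is a discrete measure concentrated on the atoms of X, the integral over A reduces to the sum
  mu(A) = sum_{x in A} f(x) * nu({x}).
Computing each term:
  x2: f(x2) * nu(x2) = 1 * 1/2 = 1/2.
  x4: f(x4) * nu(x4) = 3 * 2 = 6.
  x5: f(x5) * nu(x5) = 2 * 5/3 = 10/3.
Summing: mu(A) = 1/2 + 6 + 10/3 = 59/6.

59/6
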